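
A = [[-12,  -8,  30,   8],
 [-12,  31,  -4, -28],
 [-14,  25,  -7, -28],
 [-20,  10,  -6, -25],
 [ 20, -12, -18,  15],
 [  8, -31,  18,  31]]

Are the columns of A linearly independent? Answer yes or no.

Row reduce A to echelon form.
R2 ← R2 − R1: [0, 39, -34, -36]
R3 ← R3 − (7/6)·R1: [0, 103/3, -42, -112/3]
R4 ← R4 − (5/3)·R1: [0, 70/3, -56, -115/3]
R5 ← R5 + (5/3)·R1: [0, -76/3, 32, 85/3]
R6 ← R6 + (2/3)·R1: [0, -109/3, 38, 109/3]
R3 ← R3 − (103/117)·R2: [0, 0, -1412/117, -220/39]
R4 ← R4 − (70/117)·R2: [0, 0, -4172/117, -655/39]
R5 ← R5 + (76/117)·R2: [0, 0, 1160/117, 193/39]
R6 ← R6 + (109/117)·R2: [0, 0, 740/117, 109/39]
R4 ← R4 − (1043/353)·R3: [0, 0, 0, -45/353]
R5 ← R5 + (290/353)·R3: [0, 0, 0, 111/353]
R6 ← R6 + (185/353)·R3: [0, 0, 0, -57/353]
R5 ← R5 + (37/15)·R4: [0, 0, 0, 0]
R6 ← R6 − (19/15)·R4: [0, 0, 0, 0]
4 pivots among 4 columns.
Every column is a pivot column, so the columns are linearly independent.

yes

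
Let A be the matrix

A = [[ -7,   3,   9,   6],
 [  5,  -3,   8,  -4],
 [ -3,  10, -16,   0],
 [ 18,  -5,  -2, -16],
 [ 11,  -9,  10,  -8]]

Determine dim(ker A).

Row reduce to echelon form.
R2 ← R2 + (5/7)·R1: [0, -6/7, 101/7, 2/7]
R3 ← R3 − (3/7)·R1: [0, 61/7, -139/7, -18/7]
R4 ← R4 + (18/7)·R1: [0, 19/7, 148/7, -4/7]
R5 ← R5 + (11/7)·R1: [0, -30/7, 169/7, 10/7]
R3 ← R3 + (61/6)·R2: [0, 0, 761/6, 1/3]
R4 ← R4 + (19/6)·R2: [0, 0, 401/6, 1/3]
R5 ← R5 − (5)·R2: [0, 0, -48, 0]
R4 ← R4 − (401/761)·R3: [0, 0, 0, 120/761]
R5 ← R5 + (288/761)·R3: [0, 0, 0, 96/761]
R5 ← R5 − (4/5)·R4: [0, 0, 0, 0]
4 nonzero rows, so rank(A) = 4.
A has 4 columns; by rank–nullity, nullity = 4 − 4 = 0.

0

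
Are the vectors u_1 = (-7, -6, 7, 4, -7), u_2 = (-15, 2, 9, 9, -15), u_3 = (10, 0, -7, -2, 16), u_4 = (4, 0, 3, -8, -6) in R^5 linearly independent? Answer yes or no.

Form the matrix with these vectors as rows and row reduce.
R2 ← R2 − (15/7)·R1: [0, 104/7, -6, 3/7, 0]
R3 ← R3 + (10/7)·R1: [0, -60/7, 3, 26/7, 6]
R4 ← R4 + (4/7)·R1: [0, -24/7, 7, -40/7, -10]
R3 ← R3 + (15/26)·R2: [0, 0, -6/13, 103/26, 6]
R4 ← R4 + (3/13)·R2: [0, 0, 73/13, -73/13, -10]
R4 ← R4 + (73/6)·R3: [0, 0, 0, 511/12, 63]
4 nonzero rows, so the 4 vectors span a space of dimension 4.
Since 4 = 4, the vectors are linearly independent.

yes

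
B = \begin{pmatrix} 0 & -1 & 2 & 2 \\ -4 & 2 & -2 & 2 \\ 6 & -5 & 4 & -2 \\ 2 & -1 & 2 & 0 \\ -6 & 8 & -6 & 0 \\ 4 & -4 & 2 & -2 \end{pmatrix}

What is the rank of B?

Row reduce to echelon form.
Swap R1 ↔ R2
R3 ← R3 + (3/2)·R1: [0, -2, 1, 1]
R4 ← R4 + (1/2)·R1: [0, 0, 1, 1]
R5 ← R5 − (3/2)·R1: [0, 5, -3, -3]
R6 ← R6 + R1: [0, -2, 0, 0]
R3 ← R3 − (2)·R2: [0, 0, -3, -3]
R5 ← R5 + (5)·R2: [0, 0, 7, 7]
R6 ← R6 − (2)·R2: [0, 0, -4, -4]
R4 ← R4 + (1/3)·R3: [0, 0, 0, 0]
R5 ← R5 + (7/3)·R3: [0, 0, 0, 0]
R6 ← R6 − (4/3)·R3: [0, 0, 0, 0]
Echelon form has 3 nonzero rows, so rank(B) = 3.

3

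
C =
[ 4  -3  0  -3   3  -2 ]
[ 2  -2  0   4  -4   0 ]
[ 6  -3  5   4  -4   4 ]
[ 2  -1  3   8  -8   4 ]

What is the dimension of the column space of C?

3

Row reduce to echelon form.
R2 ← R2 − (1/2)·R1: [0, -1/2, 0, 11/2, -11/2, 1]
R3 ← R3 − (3/2)·R1: [0, 3/2, 5, 17/2, -17/2, 7]
R4 ← R4 − (1/2)·R1: [0, 1/2, 3, 19/2, -19/2, 5]
R3 ← R3 + (3)·R2: [0, 0, 5, 25, -25, 10]
R4 ← R4 + R2: [0, 0, 3, 15, -15, 6]
R4 ← R4 − (3/5)·R3: [0, 0, 0, 0, 0, 0]
Echelon form has 3 nonzero rows, so rank(C) = 3.
The column space has dimension equal to the rank: 3.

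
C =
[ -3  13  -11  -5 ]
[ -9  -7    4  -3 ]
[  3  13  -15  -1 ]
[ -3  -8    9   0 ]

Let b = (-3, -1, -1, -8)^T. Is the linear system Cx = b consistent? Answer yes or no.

Row reduce the augmented matrix [C | b].
R2 ← R2 − (3)·R1: [0, -46, 37, 12, 8]
R3 ← R3 + R1: [0, 26, -26, -6, -4]
R4 ← R4 − R1: [0, -21, 20, 5, -5]
R3 ← R3 + (13/23)·R2: [0, 0, -117/23, 18/23, 12/23]
R4 ← R4 − (21/46)·R2: [0, 0, 143/46, -11/23, -199/23]
R4 ← R4 + (11/18)·R3: [0, 0, 0, 0, -25/3]
The echelon form has 4 nonzero rows; the last pivot sits in the augmented column, so rank(C) = 3 but rank([C|b]) = 4.
Since the ranks differ, the system is inconsistent.

no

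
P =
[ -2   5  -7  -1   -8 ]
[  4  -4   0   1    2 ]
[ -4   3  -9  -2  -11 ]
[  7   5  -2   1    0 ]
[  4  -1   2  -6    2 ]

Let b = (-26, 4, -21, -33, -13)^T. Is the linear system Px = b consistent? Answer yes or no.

yes

Row reduce the augmented matrix [P | b].
R2 ← R2 + (2)·R1: [0, 6, -14, -1, -14, -48]
R3 ← R3 − (2)·R1: [0, -7, 5, 0, 5, 31]
R4 ← R4 + (7/2)·R1: [0, 45/2, -53/2, -5/2, -28, -124]
R5 ← R5 + (2)·R1: [0, 9, -12, -8, -14, -65]
R3 ← R3 + (7/6)·R2: [0, 0, -34/3, -7/6, -34/3, -25]
R4 ← R4 − (15/4)·R2: [0, 0, 26, 5/4, 49/2, 56]
R5 ← R5 − (3/2)·R2: [0, 0, 9, -13/2, 7, 7]
R4 ← R4 + (39/17)·R3: [0, 0, 0, -97/68, -3/2, -23/17]
R5 ← R5 + (27/34)·R3: [0, 0, 0, -505/68, -2, -437/34]
R5 ← R5 − (505/97)·R4: [0, 0, 0, 0, 1127/194, -1127/194]
The echelon form has 5 nonzero rows, and every pivot lies in the first 5 columns, so rank(P) = rank([P|b]) = 5.
The system is consistent.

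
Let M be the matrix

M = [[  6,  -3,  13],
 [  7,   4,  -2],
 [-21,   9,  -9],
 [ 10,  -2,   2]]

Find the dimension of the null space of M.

Row reduce to echelon form.
R2 ← R2 − (7/6)·R1: [0, 15/2, -103/6]
R3 ← R3 + (7/2)·R1: [0, -3/2, 73/2]
R4 ← R4 − (5/3)·R1: [0, 3, -59/3]
R3 ← R3 + (1/5)·R2: [0, 0, 496/15]
R4 ← R4 − (2/5)·R2: [0, 0, -64/5]
R4 ← R4 + (12/31)·R3: [0, 0, 0]
3 nonzero rows, so rank(M) = 3.
M has 3 columns; by rank–nullity, nullity = 3 − 3 = 0.

0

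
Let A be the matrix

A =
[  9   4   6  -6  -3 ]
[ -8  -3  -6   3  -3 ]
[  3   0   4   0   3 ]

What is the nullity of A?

2

Row reduce to echelon form.
R2 ← R2 + (8/9)·R1: [0, 5/9, -2/3, -7/3, -17/3]
R3 ← R3 − (1/3)·R1: [0, -4/3, 2, 2, 4]
R3 ← R3 + (12/5)·R2: [0, 0, 2/5, -18/5, -48/5]
3 nonzero rows, so rank(A) = 3.
A has 5 columns; by rank–nullity, nullity = 5 − 3 = 2.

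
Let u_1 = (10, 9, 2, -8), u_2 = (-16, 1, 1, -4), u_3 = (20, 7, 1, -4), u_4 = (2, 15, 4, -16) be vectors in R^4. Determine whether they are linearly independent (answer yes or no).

Form the matrix with these vectors as rows and row reduce.
R2 ← R2 + (8/5)·R1: [0, 77/5, 21/5, -84/5]
R3 ← R3 − (2)·R1: [0, -11, -3, 12]
R4 ← R4 − (1/5)·R1: [0, 66/5, 18/5, -72/5]
R3 ← R3 + (5/7)·R2: [0, 0, 0, 0]
R4 ← R4 − (6/7)·R2: [0, 0, 0, 0]
2 nonzero rows, so the 4 vectors span a space of dimension 2.
Since 2 < 4, the vectors are linearly dependent.

no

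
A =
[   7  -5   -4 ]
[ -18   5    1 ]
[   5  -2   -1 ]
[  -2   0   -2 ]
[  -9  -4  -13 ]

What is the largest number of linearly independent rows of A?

Row reduce to echelon form.
R2 ← R2 + (18/7)·R1: [0, -55/7, -65/7]
R3 ← R3 − (5/7)·R1: [0, 11/7, 13/7]
R4 ← R4 + (2/7)·R1: [0, -10/7, -22/7]
R5 ← R5 + (9/7)·R1: [0, -73/7, -127/7]
R3 ← R3 + (1/5)·R2: [0, 0, 0]
R4 ← R4 − (2/11)·R2: [0, 0, -16/11]
R5 ← R5 − (73/55)·R2: [0, 0, -64/11]
Swap R3 ↔ R4
R5 ← R5 − (4)·R3: [0, 0, 0]
Echelon form has 3 nonzero rows, so rank(A) = 3.
The rank gives the maximum number of linearly independent rows: 3.

3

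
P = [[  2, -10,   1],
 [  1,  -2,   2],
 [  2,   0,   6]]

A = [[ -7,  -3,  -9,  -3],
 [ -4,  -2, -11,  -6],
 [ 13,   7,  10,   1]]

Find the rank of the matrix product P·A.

2

First compute PA:
[[ 39,  21, 102,  55],
 [ 27,  15,  33,  11],
 [ 64,  36,  42,   0]]
Now row reduce the product.
R2 ← R2 − (9/13)·R1: [0, 6/13, -489/13, -352/13]
R3 ← R3 − (64/39)·R1: [0, 20/13, -1630/13, -3520/39]
R3 ← R3 − (10/3)·R2: [0, 0, 0, 0]
2 nonzero rows, so rank(PA) = 2.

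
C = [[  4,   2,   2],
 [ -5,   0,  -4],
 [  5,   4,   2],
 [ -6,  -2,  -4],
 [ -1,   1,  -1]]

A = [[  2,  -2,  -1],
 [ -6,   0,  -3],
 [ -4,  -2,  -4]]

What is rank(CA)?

2

First compute CA:
[[-12, -12, -18],
 [  6,  18,  21],
 [-22, -14, -25],
 [ 16,  20,  28],
 [ -4,   4,   2]]
Now row reduce the product.
R2 ← R2 + (1/2)·R1: [0, 12, 12]
R3 ← R3 − (11/6)·R1: [0, 8, 8]
R4 ← R4 + (4/3)·R1: [0, 4, 4]
R5 ← R5 − (1/3)·R1: [0, 8, 8]
R3 ← R3 − (2/3)·R2: [0, 0, 0]
R4 ← R4 − (1/3)·R2: [0, 0, 0]
R5 ← R5 − (2/3)·R2: [0, 0, 0]
2 nonzero rows, so rank(CA) = 2.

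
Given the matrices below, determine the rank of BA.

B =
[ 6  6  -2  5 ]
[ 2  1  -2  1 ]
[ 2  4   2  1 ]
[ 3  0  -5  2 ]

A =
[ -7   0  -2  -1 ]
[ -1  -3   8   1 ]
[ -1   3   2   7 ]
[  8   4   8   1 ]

First compute BA:
[[ -6,  -4,  72,  -9],
 [ -5,  -5,   8, -14],
 [-12,  -2,  40,  17],
 [  0,  -7,   0, -36]]
Now row reduce the product.
R2 ← R2 − (5/6)·R1: [0, -5/3, -52, -13/2]
R3 ← R3 − (2)·R1: [0, 6, -104, 35]
R3 ← R3 + (18/5)·R2: [0, 0, -1456/5, 58/5]
R4 ← R4 − (21/5)·R2: [0, 0, 1092/5, -87/10]
R4 ← R4 + (3/4)·R3: [0, 0, 0, 0]
3 nonzero rows, so rank(BA) = 3.

3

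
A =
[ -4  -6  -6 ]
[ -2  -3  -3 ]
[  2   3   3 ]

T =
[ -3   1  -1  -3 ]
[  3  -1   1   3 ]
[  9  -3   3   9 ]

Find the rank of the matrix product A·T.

1

First compute AT:
[[-60,  20, -20, -60],
 [-30,  10, -10, -30],
 [ 30, -10,  10,  30]]
Now row reduce the product.
R2 ← R2 − (1/2)·R1: [0, 0, 0, 0]
R3 ← R3 + (1/2)·R1: [0, 0, 0, 0]
1 nonzero row, so rank(AT) = 1.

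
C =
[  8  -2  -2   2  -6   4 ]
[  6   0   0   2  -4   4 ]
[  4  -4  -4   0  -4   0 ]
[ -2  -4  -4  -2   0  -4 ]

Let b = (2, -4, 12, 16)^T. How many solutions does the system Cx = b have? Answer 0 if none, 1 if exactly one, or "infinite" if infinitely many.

infinite

Row reduce the augmented matrix [C | b].
R2 ← R2 − (3/4)·R1: [0, 3/2, 3/2, 1/2, 1/2, 1, -11/2]
R3 ← R3 − (1/2)·R1: [0, -3, -3, -1, -1, -2, 11]
R4 ← R4 + (1/4)·R1: [0, -9/2, -9/2, -3/2, -3/2, -3, 33/2]
R3 ← R3 + (2)·R2: [0, 0, 0, 0, 0, 0, 0]
R4 ← R4 + (3)·R2: [0, 0, 0, 0, 0, 0, 0]
The echelon form has 2 nonzero rows, and every pivot lies in the first 6 columns, so rank(C) = rank([C|b]) = 2.
The system is consistent.
rank = 2 < 6 unknowns, so there are infinitely many solutions.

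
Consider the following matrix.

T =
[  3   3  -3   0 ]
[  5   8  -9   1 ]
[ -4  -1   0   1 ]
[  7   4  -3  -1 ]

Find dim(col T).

Row reduce to echelon form.
R2 ← R2 − (5/3)·R1: [0, 3, -4, 1]
R3 ← R3 + (4/3)·R1: [0, 3, -4, 1]
R4 ← R4 − (7/3)·R1: [0, -3, 4, -1]
R3 ← R3 − R2: [0, 0, 0, 0]
R4 ← R4 + R2: [0, 0, 0, 0]
Echelon form has 2 nonzero rows, so rank(T) = 2.
The column space has dimension equal to the rank: 2.

2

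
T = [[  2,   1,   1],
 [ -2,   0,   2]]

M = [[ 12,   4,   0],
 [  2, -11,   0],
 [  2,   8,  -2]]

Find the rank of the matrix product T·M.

First compute TM:
[[ 28,   5,  -2],
 [-20,   8,  -4]]
Now row reduce the product.
R2 ← R2 + (5/7)·R1: [0, 81/7, -38/7]
2 nonzero rows, so rank(TM) = 2.

2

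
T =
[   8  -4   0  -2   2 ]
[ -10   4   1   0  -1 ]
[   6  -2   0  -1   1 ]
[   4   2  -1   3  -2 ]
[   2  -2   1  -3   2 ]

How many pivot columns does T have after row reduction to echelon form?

3

Row reduce to echelon form.
R2 ← R2 + (5/4)·R1: [0, -1, 1, -5/2, 3/2]
R3 ← R3 − (3/4)·R1: [0, 1, 0, 1/2, -1/2]
R4 ← R4 − (1/2)·R1: [0, 4, -1, 4, -3]
R5 ← R5 − (1/4)·R1: [0, -1, 1, -5/2, 3/2]
R3 ← R3 + R2: [0, 0, 1, -2, 1]
R4 ← R4 + (4)·R2: [0, 0, 3, -6, 3]
R5 ← R5 − R2: [0, 0, 0, 0, 0]
R4 ← R4 − (3)·R3: [0, 0, 0, 0, 0]
Echelon form has 3 nonzero rows, so rank(T) = 3.
Each nonzero row contributes one pivot column: 3 pivot columns.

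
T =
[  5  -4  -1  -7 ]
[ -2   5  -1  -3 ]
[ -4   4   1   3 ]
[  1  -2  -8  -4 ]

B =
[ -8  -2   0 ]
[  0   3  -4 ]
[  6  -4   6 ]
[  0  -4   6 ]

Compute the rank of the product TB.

3

First compute TB:
[[-46,  10, -32],
 [ 10,  35, -44],
 [ 38,   4,   8],
 [-56,  40, -64]]
Now row reduce the product.
R2 ← R2 + (5/23)·R1: [0, 855/23, -1172/23]
R3 ← R3 + (19/23)·R1: [0, 282/23, -424/23]
R4 ← R4 − (28/23)·R1: [0, 640/23, -576/23]
R3 ← R3 − (94/285)·R2: [0, 0, -464/285]
R4 ← R4 − (128/171)·R2: [0, 0, 2240/171]
R4 ← R4 + (700/87)·R3: [0, 0, 0]
3 nonzero rows, so rank(TB) = 3.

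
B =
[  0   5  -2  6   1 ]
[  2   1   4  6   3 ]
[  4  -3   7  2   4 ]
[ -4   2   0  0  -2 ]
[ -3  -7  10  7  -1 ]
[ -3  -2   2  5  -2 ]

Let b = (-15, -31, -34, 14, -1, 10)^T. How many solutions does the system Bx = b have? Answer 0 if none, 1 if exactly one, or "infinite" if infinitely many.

infinite

Row reduce the augmented matrix [B | b].
Swap R1 ↔ R2
R3 ← R3 − (2)·R1: [0, -5, -1, -10, -2, 28]
R4 ← R4 + (2)·R1: [0, 4, 8, 12, 4, -48]
R5 ← R5 + (3/2)·R1: [0, -11/2, 16, 16, 7/2, -95/2]
R6 ← R6 + (3/2)·R1: [0, -1/2, 8, 14, 5/2, -73/2]
R3 ← R3 + R2: [0, 0, -3, -4, -1, 13]
R4 ← R4 − (4/5)·R2: [0, 0, 48/5, 36/5, 16/5, -36]
R5 ← R5 + (11/10)·R2: [0, 0, 69/5, 113/5, 23/5, -64]
R6 ← R6 + (1/10)·R2: [0, 0, 39/5, 73/5, 13/5, -38]
R4 ← R4 + (16/5)·R3: [0, 0, 0, -28/5, 0, 28/5]
R5 ← R5 + (23/5)·R3: [0, 0, 0, 21/5, 0, -21/5]
R6 ← R6 + (13/5)·R3: [0, 0, 0, 21/5, 0, -21/5]
R5 ← R5 + (3/4)·R4: [0, 0, 0, 0, 0, 0]
R6 ← R6 + (3/4)·R4: [0, 0, 0, 0, 0, 0]
The echelon form has 4 nonzero rows, and every pivot lies in the first 5 columns, so rank(B) = rank([B|b]) = 4.
The system is consistent.
rank = 4 < 5 unknowns, so there are infinitely many solutions.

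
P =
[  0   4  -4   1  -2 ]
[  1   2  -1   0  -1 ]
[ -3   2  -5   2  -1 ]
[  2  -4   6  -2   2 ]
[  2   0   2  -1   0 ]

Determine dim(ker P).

3

Row reduce to echelon form.
Swap R1 ↔ R2
R3 ← R3 + (3)·R1: [0, 8, -8, 2, -4]
R4 ← R4 − (2)·R1: [0, -8, 8, -2, 4]
R5 ← R5 − (2)·R1: [0, -4, 4, -1, 2]
R3 ← R3 − (2)·R2: [0, 0, 0, 0, 0]
R4 ← R4 + (2)·R2: [0, 0, 0, 0, 0]
R5 ← R5 + R2: [0, 0, 0, 0, 0]
2 nonzero rows, so rank(P) = 2.
P has 5 columns; by rank–nullity, nullity = 5 − 2 = 3.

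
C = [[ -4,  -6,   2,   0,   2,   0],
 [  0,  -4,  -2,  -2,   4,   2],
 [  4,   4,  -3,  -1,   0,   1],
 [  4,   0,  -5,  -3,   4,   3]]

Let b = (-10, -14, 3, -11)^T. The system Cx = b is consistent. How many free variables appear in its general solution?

Row reduce the augmented matrix [C | b].
R3 ← R3 + R1: [0, -2, -1, -1, 2, 1, -7]
R4 ← R4 + R1: [0, -6, -3, -3, 6, 3, -21]
R3 ← R3 − (1/2)·R2: [0, 0, 0, 0, 0, 0, 0]
R4 ← R4 − (3/2)·R2: [0, 0, 0, 0, 0, 0, 0]
The echelon form has 2 nonzero rows, and every pivot lies in the first 6 columns, so rank(C) = rank([C|b]) = 2.
The system is consistent.
Free variables = (unknowns) − (rank) = 6 − 2 = 4.

4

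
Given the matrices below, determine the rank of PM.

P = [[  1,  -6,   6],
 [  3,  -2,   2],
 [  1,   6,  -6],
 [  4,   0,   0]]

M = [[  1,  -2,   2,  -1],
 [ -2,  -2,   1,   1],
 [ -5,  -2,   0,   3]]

First compute PM:
[[-17,  -2,  -4,  11],
 [ -3,  -6,   4,   1],
 [ 19,  -2,   8, -13],
 [  4,  -8,   8,  -4]]
Now row reduce the product.
R2 ← R2 − (3/17)·R1: [0, -96/17, 80/17, -16/17]
R3 ← R3 + (19/17)·R1: [0, -72/17, 60/17, -12/17]
R4 ← R4 + (4/17)·R1: [0, -144/17, 120/17, -24/17]
R3 ← R3 − (3/4)·R2: [0, 0, 0, 0]
R4 ← R4 − (3/2)·R2: [0, 0, 0, 0]
2 nonzero rows, so rank(PM) = 2.

2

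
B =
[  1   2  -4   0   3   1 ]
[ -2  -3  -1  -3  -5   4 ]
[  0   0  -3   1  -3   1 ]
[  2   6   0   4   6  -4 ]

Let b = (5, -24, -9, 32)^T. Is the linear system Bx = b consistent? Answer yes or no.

Row reduce the augmented matrix [B | b].
R2 ← R2 + (2)·R1: [0, 1, -9, -3, 1, 6, -14]
R4 ← R4 − (2)·R1: [0, 2, 8, 4, 0, -6, 22]
R4 ← R4 − (2)·R2: [0, 0, 26, 10, -2, -18, 50]
R4 ← R4 + (26/3)·R3: [0, 0, 0, 56/3, -28, -28/3, -28]
The echelon form has 4 nonzero rows, and every pivot lies in the first 6 columns, so rank(B) = rank([B|b]) = 4.
The system is consistent.

yes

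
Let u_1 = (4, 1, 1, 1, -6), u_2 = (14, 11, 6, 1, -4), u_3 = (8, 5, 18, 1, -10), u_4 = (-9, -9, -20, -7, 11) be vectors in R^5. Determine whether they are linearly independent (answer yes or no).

yes

Form the matrix with these vectors as rows and row reduce.
R2 ← R2 − (7/2)·R1: [0, 15/2, 5/2, -5/2, 17]
R3 ← R3 − (2)·R1: [0, 3, 16, -1, 2]
R4 ← R4 + (9/4)·R1: [0, -27/4, -71/4, -19/4, -5/2]
R3 ← R3 − (2/5)·R2: [0, 0, 15, 0, -24/5]
R4 ← R4 + (9/10)·R2: [0, 0, -31/2, -7, 64/5]
R4 ← R4 + (31/30)·R3: [0, 0, 0, -7, 196/25]
4 nonzero rows, so the 4 vectors span a space of dimension 4.
Since 4 = 4, the vectors are linearly independent.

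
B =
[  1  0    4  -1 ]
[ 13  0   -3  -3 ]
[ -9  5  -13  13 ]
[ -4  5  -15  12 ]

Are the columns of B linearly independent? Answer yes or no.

no

Row reduce B to echelon form.
R2 ← R2 − (13)·R1: [0, 0, -55, 10]
R3 ← R3 + (9)·R1: [0, 5, 23, 4]
R4 ← R4 + (4)·R1: [0, 5, 1, 8]
Swap R2 ↔ R3
R4 ← R4 − R2: [0, 0, -22, 4]
R4 ← R4 − (2/5)·R3: [0, 0, 0, 0]
3 pivots among 4 columns.
Only 3 < 4 pivot columns, so the columns are linearly dependent.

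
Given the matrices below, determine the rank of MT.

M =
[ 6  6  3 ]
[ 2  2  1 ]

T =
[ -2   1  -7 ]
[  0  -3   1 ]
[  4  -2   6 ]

First compute MT:
[[  0, -18, -18],
 [  0,  -6,  -6]]
Now row reduce the product.
R2 ← R2 − (1/3)·R1: [0, 0, 0]
1 nonzero row, so rank(MT) = 1.

1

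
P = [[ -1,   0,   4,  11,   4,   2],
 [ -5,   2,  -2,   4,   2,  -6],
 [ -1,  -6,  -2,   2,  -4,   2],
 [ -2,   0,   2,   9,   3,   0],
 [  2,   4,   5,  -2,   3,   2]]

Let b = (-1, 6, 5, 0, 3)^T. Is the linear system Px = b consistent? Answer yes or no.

Row reduce the augmented matrix [P | b].
R2 ← R2 − (5)·R1: [0, 2, -22, -51, -18, -16, 11]
R3 ← R3 − R1: [0, -6, -6, -9, -8, 0, 6]
R4 ← R4 − (2)·R1: [0, 0, -6, -13, -5, -4, 2]
R5 ← R5 + (2)·R1: [0, 4, 13, 20, 11, 6, 1]
R3 ← R3 + (3)·R2: [0, 0, -72, -162, -62, -48, 39]
R5 ← R5 − (2)·R2: [0, 0, 57, 122, 47, 38, -21]
R4 ← R4 − (1/12)·R3: [0, 0, 0, 1/2, 1/6, 0, -5/4]
R5 ← R5 + (19/24)·R3: [0, 0, 0, -25/4, -25/12, 0, 79/8]
R5 ← R5 + (25/2)·R4: [0, 0, 0, 0, 0, 0, -23/4]
The echelon form has 5 nonzero rows; the last pivot sits in the augmented column, so rank(P) = 4 but rank([P|b]) = 5.
Since the ranks differ, the system is inconsistent.

no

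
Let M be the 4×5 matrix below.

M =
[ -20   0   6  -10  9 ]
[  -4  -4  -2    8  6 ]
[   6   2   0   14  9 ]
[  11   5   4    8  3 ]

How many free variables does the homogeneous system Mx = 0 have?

1

Row reduce to echelon form.
R2 ← R2 − (1/5)·R1: [0, -4, -16/5, 10, 21/5]
R3 ← R3 + (3/10)·R1: [0, 2, 9/5, 11, 117/10]
R4 ← R4 + (11/20)·R1: [0, 5, 73/10, 5/2, 159/20]
R3 ← R3 + (1/2)·R2: [0, 0, 1/5, 16, 69/5]
R4 ← R4 + (5/4)·R2: [0, 0, 33/10, 15, 66/5]
R4 ← R4 − (33/2)·R3: [0, 0, 0, -249, -429/2]
4 nonzero rows, so rank(M) = 4.
M has 5 columns; by rank–nullity, nullity = 5 − 4 = 1.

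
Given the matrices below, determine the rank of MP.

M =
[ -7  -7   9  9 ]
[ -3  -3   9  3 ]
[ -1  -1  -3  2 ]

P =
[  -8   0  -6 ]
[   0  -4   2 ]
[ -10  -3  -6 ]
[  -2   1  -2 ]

First compute MP:
[[-52,  10, -44],
 [-72, -12, -48],
 [ 34,  15,  18]]
Now row reduce the product.
R2 ← R2 − (18/13)·R1: [0, -336/13, 168/13]
R3 ← R3 + (17/26)·R1: [0, 280/13, -140/13]
R3 ← R3 + (5/6)·R2: [0, 0, 0]
2 nonzero rows, so rank(MP) = 2.

2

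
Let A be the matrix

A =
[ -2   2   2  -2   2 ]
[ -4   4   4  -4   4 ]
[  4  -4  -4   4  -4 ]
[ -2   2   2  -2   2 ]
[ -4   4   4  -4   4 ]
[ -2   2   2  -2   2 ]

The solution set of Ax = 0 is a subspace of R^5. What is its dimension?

Row reduce to echelon form.
R2 ← R2 − (2)·R1: [0, 0, 0, 0, 0]
R3 ← R3 + (2)·R1: [0, 0, 0, 0, 0]
R4 ← R4 − R1: [0, 0, 0, 0, 0]
R5 ← R5 − (2)·R1: [0, 0, 0, 0, 0]
R6 ← R6 − R1: [0, 0, 0, 0, 0]
1 nonzero row, so rank(A) = 1.
A has 5 columns; by rank–nullity, nullity = 5 − 1 = 4.

4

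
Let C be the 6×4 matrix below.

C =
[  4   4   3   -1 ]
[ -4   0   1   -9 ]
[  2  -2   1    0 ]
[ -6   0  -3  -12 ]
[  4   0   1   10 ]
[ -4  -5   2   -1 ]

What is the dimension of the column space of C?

Row reduce to echelon form.
R2 ← R2 + R1: [0, 4, 4, -10]
R3 ← R3 − (1/2)·R1: [0, -4, -1/2, 1/2]
R4 ← R4 + (3/2)·R1: [0, 6, 3/2, -27/2]
R5 ← R5 − R1: [0, -4, -2, 11]
R6 ← R6 + R1: [0, -1, 5, -2]
R3 ← R3 + R2: [0, 0, 7/2, -19/2]
R4 ← R4 − (3/2)·R2: [0, 0, -9/2, 3/2]
R5 ← R5 + R2: [0, 0, 2, 1]
R6 ← R6 + (1/4)·R2: [0, 0, 6, -9/2]
R4 ← R4 + (9/7)·R3: [0, 0, 0, -75/7]
R5 ← R5 − (4/7)·R3: [0, 0, 0, 45/7]
R6 ← R6 − (12/7)·R3: [0, 0, 0, 165/14]
R5 ← R5 + (3/5)·R4: [0, 0, 0, 0]
R6 ← R6 + (11/10)·R4: [0, 0, 0, 0]
Echelon form has 4 nonzero rows, so rank(C) = 4.
The column space has dimension equal to the rank: 4.

4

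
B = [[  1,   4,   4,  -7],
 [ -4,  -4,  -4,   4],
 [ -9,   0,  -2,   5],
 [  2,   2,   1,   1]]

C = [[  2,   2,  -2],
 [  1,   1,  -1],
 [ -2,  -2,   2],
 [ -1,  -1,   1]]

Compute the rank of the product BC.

1

First compute BC:
[[  5,   5,  -5],
 [ -8,  -8,   8],
 [-19, -19,  19],
 [  3,   3,  -3]]
Now row reduce the product.
R2 ← R2 + (8/5)·R1: [0, 0, 0]
R3 ← R3 + (19/5)·R1: [0, 0, 0]
R4 ← R4 − (3/5)·R1: [0, 0, 0]
1 nonzero row, so rank(BC) = 1.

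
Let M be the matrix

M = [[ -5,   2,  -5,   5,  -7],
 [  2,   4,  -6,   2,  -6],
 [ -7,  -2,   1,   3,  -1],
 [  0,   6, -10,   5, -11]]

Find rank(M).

2

Row reduce to echelon form.
R2 ← R2 + (2/5)·R1: [0, 24/5, -8, 4, -44/5]
R3 ← R3 − (7/5)·R1: [0, -24/5, 8, -4, 44/5]
R3 ← R3 + R2: [0, 0, 0, 0, 0]
R4 ← R4 − (5/4)·R2: [0, 0, 0, 0, 0]
Echelon form has 2 nonzero rows, so rank(M) = 2.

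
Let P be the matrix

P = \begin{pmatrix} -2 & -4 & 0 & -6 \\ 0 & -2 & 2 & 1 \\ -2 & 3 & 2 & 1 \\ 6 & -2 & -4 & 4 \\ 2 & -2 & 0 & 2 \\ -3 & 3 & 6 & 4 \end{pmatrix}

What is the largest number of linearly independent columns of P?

Row reduce to echelon form.
R3 ← R3 − R1: [0, 7, 2, 7]
R4 ← R4 + (3)·R1: [0, -14, -4, -14]
R5 ← R5 + R1: [0, -6, 0, -4]
R6 ← R6 − (3/2)·R1: [0, 9, 6, 13]
R3 ← R3 + (7/2)·R2: [0, 0, 9, 21/2]
R4 ← R4 − (7)·R2: [0, 0, -18, -21]
R5 ← R5 − (3)·R2: [0, 0, -6, -7]
R6 ← R6 + (9/2)·R2: [0, 0, 15, 35/2]
R4 ← R4 + (2)·R3: [0, 0, 0, 0]
R5 ← R5 + (2/3)·R3: [0, 0, 0, 0]
R6 ← R6 − (5/3)·R3: [0, 0, 0, 0]
Echelon form has 3 nonzero rows, so rank(P) = 3.
The rank gives the maximum number of linearly independent columns: 3.

3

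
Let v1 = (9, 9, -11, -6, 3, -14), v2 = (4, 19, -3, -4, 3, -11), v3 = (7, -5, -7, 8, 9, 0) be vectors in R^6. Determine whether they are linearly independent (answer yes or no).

Form the matrix with these vectors as rows and row reduce.
R2 ← R2 − (4/9)·R1: [0, 15, 17/9, -4/3, 5/3, -43/9]
R3 ← R3 − (7/9)·R1: [0, -12, 14/9, 38/3, 20/3, 98/9]
R3 ← R3 + (4/5)·R2: [0, 0, 46/15, 58/5, 8, 106/15]
3 nonzero rows, so the 3 vectors span a space of dimension 3.
Since 3 = 3, the vectors are linearly independent.

yes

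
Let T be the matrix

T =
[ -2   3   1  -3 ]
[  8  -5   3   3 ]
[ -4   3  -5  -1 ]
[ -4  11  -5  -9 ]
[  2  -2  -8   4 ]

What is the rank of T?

Row reduce to echelon form.
R2 ← R2 + (4)·R1: [0, 7, 7, -9]
R3 ← R3 − (2)·R1: [0, -3, -7, 5]
R4 ← R4 − (2)·R1: [0, 5, -7, -3]
R5 ← R5 + R1: [0, 1, -7, 1]
R3 ← R3 + (3/7)·R2: [0, 0, -4, 8/7]
R4 ← R4 − (5/7)·R2: [0, 0, -12, 24/7]
R5 ← R5 − (1/7)·R2: [0, 0, -8, 16/7]
R4 ← R4 − (3)·R3: [0, 0, 0, 0]
R5 ← R5 − (2)·R3: [0, 0, 0, 0]
Echelon form has 3 nonzero rows, so rank(T) = 3.

3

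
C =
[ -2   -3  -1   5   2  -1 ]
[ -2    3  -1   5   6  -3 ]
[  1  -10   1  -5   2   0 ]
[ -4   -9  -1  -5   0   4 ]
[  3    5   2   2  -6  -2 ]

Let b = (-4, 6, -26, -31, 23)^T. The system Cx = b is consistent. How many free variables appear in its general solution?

1

Row reduce the augmented matrix [C | b].
R2 ← R2 − R1: [0, 6, 0, 0, 4, -2, 10]
R3 ← R3 + (1/2)·R1: [0, -23/2, 1/2, -5/2, 3, -1/2, -28]
R4 ← R4 − (2)·R1: [0, -3, 1, -15, -4, 6, -23]
R5 ← R5 + (3/2)·R1: [0, 1/2, 1/2, 19/2, -3, -7/2, 17]
R3 ← R3 + (23/12)·R2: [0, 0, 1/2, -5/2, 32/3, -13/3, -53/6]
R4 ← R4 + (1/2)·R2: [0, 0, 1, -15, -2, 5, -18]
R5 ← R5 − (1/12)·R2: [0, 0, 1/2, 19/2, -10/3, -10/3, 97/6]
R4 ← R4 − (2)·R3: [0, 0, 0, -10, -70/3, 41/3, -1/3]
R5 ← R5 − R3: [0, 0, 0, 12, -14, 1, 25]
R5 ← R5 + (6/5)·R4: [0, 0, 0, 0, -42, 87/5, 123/5]
The echelon form has 5 nonzero rows, and every pivot lies in the first 6 columns, so rank(C) = rank([C|b]) = 5.
The system is consistent.
Free variables = (unknowns) − (rank) = 6 − 5 = 1.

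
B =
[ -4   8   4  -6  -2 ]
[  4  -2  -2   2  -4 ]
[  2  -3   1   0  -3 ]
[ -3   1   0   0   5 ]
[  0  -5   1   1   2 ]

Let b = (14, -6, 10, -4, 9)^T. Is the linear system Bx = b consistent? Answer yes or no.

Row reduce the augmented matrix [B | b].
R2 ← R2 + R1: [0, 6, 2, -4, -6, 8]
R3 ← R3 + (1/2)·R1: [0, 1, 3, -3, -4, 17]
R4 ← R4 − (3/4)·R1: [0, -5, -3, 9/2, 13/2, -29/2]
R3 ← R3 − (1/6)·R2: [0, 0, 8/3, -7/3, -3, 47/3]
R4 ← R4 + (5/6)·R2: [0, 0, -4/3, 7/6, 3/2, -47/6]
R5 ← R5 + (5/6)·R2: [0, 0, 8/3, -7/3, -3, 47/3]
R4 ← R4 + (1/2)·R3: [0, 0, 0, 0, 0, 0]
R5 ← R5 − R3: [0, 0, 0, 0, 0, 0]
The echelon form has 3 nonzero rows, and every pivot lies in the first 5 columns, so rank(B) = rank([B|b]) = 3.
The system is consistent.

yes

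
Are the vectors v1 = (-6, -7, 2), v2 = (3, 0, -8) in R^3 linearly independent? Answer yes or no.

Form the matrix with these vectors as rows and row reduce.
R2 ← R2 + (1/2)·R1: [0, -7/2, -7]
2 nonzero rows, so the 2 vectors span a space of dimension 2.
Since 2 = 2, the vectors are linearly independent.

yes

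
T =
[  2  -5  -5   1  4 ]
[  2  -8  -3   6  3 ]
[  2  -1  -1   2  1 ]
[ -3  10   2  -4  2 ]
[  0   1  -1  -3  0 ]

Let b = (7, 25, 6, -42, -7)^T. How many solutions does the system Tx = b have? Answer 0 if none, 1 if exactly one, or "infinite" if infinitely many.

Row reduce the augmented matrix [T | b].
R2 ← R2 − R1: [0, -3, 2, 5, -1, 18]
R3 ← R3 − R1: [0, 4, 4, 1, -3, -1]
R4 ← R4 + (3/2)·R1: [0, 5/2, -11/2, -5/2, 8, -63/2]
R3 ← R3 + (4/3)·R2: [0, 0, 20/3, 23/3, -13/3, 23]
R4 ← R4 + (5/6)·R2: [0, 0, -23/6, 5/3, 43/6, -33/2]
R5 ← R5 + (1/3)·R2: [0, 0, -1/3, -4/3, -1/3, -1]
R4 ← R4 + (23/40)·R3: [0, 0, 0, 243/40, 187/40, -131/40]
R5 ← R5 + (1/20)·R3: [0, 0, 0, -19/20, -11/20, 3/20]
R5 ← R5 + (38/243)·R4: [0, 0, 0, 0, 44/243, -88/243]
The echelon form has 5 nonzero rows, and every pivot lies in the first 5 columns, so rank(T) = rank([T|b]) = 5.
The system is consistent.
rank = 5 = number of unknowns, so the solution is unique.

1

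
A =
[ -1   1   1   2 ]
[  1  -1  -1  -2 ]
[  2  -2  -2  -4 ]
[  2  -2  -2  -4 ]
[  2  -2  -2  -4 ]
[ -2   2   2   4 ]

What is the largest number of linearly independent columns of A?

1

Row reduce to echelon form.
R2 ← R2 + R1: [0, 0, 0, 0]
R3 ← R3 + (2)·R1: [0, 0, 0, 0]
R4 ← R4 + (2)·R1: [0, 0, 0, 0]
R5 ← R5 + (2)·R1: [0, 0, 0, 0]
R6 ← R6 − (2)·R1: [0, 0, 0, 0]
Echelon form has 1 nonzero row, so rank(A) = 1.
The rank gives the maximum number of linearly independent columns: 1.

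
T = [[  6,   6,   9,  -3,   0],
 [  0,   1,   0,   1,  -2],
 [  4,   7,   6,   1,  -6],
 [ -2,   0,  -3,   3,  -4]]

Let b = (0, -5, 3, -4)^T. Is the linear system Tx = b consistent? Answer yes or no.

no

Row reduce the augmented matrix [T | b].
R3 ← R3 − (2/3)·R1: [0, 3, 0, 3, -6, 3]
R4 ← R4 + (1/3)·R1: [0, 2, 0, 2, -4, -4]
R3 ← R3 − (3)·R2: [0, 0, 0, 0, 0, 18]
R4 ← R4 − (2)·R2: [0, 0, 0, 0, 0, 6]
R4 ← R4 − (1/3)·R3: [0, 0, 0, 0, 0, 0]
The echelon form has 3 nonzero rows; the last pivot sits in the augmented column, so rank(T) = 2 but rank([T|b]) = 3.
Since the ranks differ, the system is inconsistent.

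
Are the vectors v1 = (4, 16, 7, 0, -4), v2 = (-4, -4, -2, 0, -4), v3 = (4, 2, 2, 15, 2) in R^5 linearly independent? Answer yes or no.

Form the matrix with these vectors as rows and row reduce.
R2 ← R2 + R1: [0, 12, 5, 0, -8]
R3 ← R3 − R1: [0, -14, -5, 15, 6]
R3 ← R3 + (7/6)·R2: [0, 0, 5/6, 15, -10/3]
3 nonzero rows, so the 3 vectors span a space of dimension 3.
Since 3 = 3, the vectors are linearly independent.

yes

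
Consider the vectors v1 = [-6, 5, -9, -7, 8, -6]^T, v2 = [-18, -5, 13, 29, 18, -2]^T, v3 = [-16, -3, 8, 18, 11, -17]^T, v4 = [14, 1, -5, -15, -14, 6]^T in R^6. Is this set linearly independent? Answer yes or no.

yes

Form the matrix with these vectors as rows and row reduce.
R2 ← R2 − (3)·R1: [0, -20, 40, 50, -6, 16]
R3 ← R3 − (8/3)·R1: [0, -49/3, 32, 110/3, -31/3, -1]
R4 ← R4 + (7/3)·R1: [0, 38/3, -26, -94/3, 14/3, -8]
R3 ← R3 − (49/60)·R2: [0, 0, -2/3, -25/6, -163/30, -211/15]
R4 ← R4 + (19/30)·R2: [0, 0, -2/3, 1/3, 13/15, 32/15]
R4 ← R4 − R3: [0, 0, 0, 9/2, 63/10, 81/5]
4 nonzero rows, so the 4 vectors span a space of dimension 4.
Since 4 = 4, the vectors are linearly independent.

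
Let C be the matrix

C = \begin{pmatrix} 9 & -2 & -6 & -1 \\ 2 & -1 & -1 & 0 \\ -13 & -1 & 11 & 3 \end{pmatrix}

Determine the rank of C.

2

Row reduce to echelon form.
R2 ← R2 − (2/9)·R1: [0, -5/9, 1/3, 2/9]
R3 ← R3 + (13/9)·R1: [0, -35/9, 7/3, 14/9]
R3 ← R3 − (7)·R2: [0, 0, 0, 0]
Echelon form has 2 nonzero rows, so rank(C) = 2.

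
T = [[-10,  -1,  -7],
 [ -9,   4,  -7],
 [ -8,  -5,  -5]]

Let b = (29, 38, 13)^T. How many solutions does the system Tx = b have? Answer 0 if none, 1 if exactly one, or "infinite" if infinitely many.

infinite

Row reduce the augmented matrix [T | b].
R2 ← R2 − (9/10)·R1: [0, 49/10, -7/10, 119/10]
R3 ← R3 − (4/5)·R1: [0, -21/5, 3/5, -51/5]
R3 ← R3 + (6/7)·R2: [0, 0, 0, 0]
The echelon form has 2 nonzero rows, and every pivot lies in the first 3 columns, so rank(T) = rank([T|b]) = 2.
The system is consistent.
rank = 2 < 3 unknowns, so there are infinitely many solutions.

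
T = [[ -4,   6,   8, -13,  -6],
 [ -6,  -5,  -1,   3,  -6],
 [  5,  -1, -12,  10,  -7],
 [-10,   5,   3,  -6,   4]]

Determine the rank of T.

Row reduce to echelon form.
R2 ← R2 − (3/2)·R1: [0, -14, -13, 45/2, 3]
R3 ← R3 + (5/4)·R1: [0, 13/2, -2, -25/4, -29/2]
R4 ← R4 − (5/2)·R1: [0, -10, -17, 53/2, 19]
R3 ← R3 + (13/28)·R2: [0, 0, -225/28, 235/56, -367/28]
R4 ← R4 − (5/7)·R2: [0, 0, -54/7, 73/7, 118/7]
R4 ← R4 − (24/25)·R3: [0, 0, 0, 32/5, 736/25]
Echelon form has 4 nonzero rows, so rank(T) = 4.

4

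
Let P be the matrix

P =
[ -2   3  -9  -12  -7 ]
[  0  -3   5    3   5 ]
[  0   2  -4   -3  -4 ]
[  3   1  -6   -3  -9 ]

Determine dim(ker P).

Row reduce to echelon form.
R4 ← R4 + (3/2)·R1: [0, 11/2, -39/2, -21, -39/2]
R3 ← R3 + (2/3)·R2: [0, 0, -2/3, -1, -2/3]
R4 ← R4 + (11/6)·R2: [0, 0, -31/3, -31/2, -31/3]
R4 ← R4 − (31/2)·R3: [0, 0, 0, 0, 0]
3 nonzero rows, so rank(P) = 3.
P has 5 columns; by rank–nullity, nullity = 5 − 3 = 2.

2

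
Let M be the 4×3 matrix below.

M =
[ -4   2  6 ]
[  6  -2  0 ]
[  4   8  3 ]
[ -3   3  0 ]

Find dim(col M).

Row reduce to echelon form.
R2 ← R2 + (3/2)·R1: [0, 1, 9]
R3 ← R3 + R1: [0, 10, 9]
R4 ← R4 − (3/4)·R1: [0, 3/2, -9/2]
R3 ← R3 − (10)·R2: [0, 0, -81]
R4 ← R4 − (3/2)·R2: [0, 0, -18]
R4 ← R4 − (2/9)·R3: [0, 0, 0]
Echelon form has 3 nonzero rows, so rank(M) = 3.
The column space has dimension equal to the rank: 3.

3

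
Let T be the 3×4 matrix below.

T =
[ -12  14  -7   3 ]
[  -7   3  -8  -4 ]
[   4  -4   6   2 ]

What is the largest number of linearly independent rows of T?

3

Row reduce to echelon form.
R2 ← R2 − (7/12)·R1: [0, -31/6, -47/12, -23/4]
R3 ← R3 + (1/3)·R1: [0, 2/3, 11/3, 3]
R3 ← R3 + (4/31)·R2: [0, 0, 98/31, 70/31]
Echelon form has 3 nonzero rows, so rank(T) = 3.
The rank gives the maximum number of linearly independent rows: 3.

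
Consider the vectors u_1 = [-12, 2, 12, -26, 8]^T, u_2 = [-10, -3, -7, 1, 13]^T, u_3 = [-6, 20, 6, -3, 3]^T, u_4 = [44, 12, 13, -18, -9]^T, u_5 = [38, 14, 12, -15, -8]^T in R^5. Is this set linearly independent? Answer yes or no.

Form the matrix with these vectors as rows and row reduce.
R2 ← R2 − (5/6)·R1: [0, -14/3, -17, 68/3, 19/3]
R3 ← R3 − (1/2)·R1: [0, 19, 0, 10, -1]
R4 ← R4 + (11/3)·R1: [0, 58/3, 57, -340/3, 61/3]
R5 ← R5 + (19/6)·R1: [0, 61/3, 50, -292/3, 52/3]
R3 ← R3 + (57/14)·R2: [0, 0, -969/14, 716/7, 347/14]
R4 ← R4 + (29/7)·R2: [0, 0, -94/7, -136/7, 326/7]
R5 ← R5 + (61/14)·R2: [0, 0, -337/14, 10/7, 629/14]
R4 ← R4 − (188/969)·R3: [0, 0, 0, -38056/969, 40468/969]
R5 ← R5 − (337/969)·R3: [0, 0, 0, -33086/969, 35183/969]
R5 ← R5 − (233/268)·R4: [0, 0, 0, 0, 0]
4 nonzero rows, so the 5 vectors span a space of dimension 4.
Since 4 < 5, the vectors are linearly dependent.

no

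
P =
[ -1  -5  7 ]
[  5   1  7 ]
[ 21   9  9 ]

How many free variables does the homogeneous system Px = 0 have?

Row reduce to echelon form.
R2 ← R2 + (5)·R1: [0, -24, 42]
R3 ← R3 + (21)·R1: [0, -96, 156]
R3 ← R3 − (4)·R2: [0, 0, -12]
3 nonzero rows, so rank(P) = 3.
P has 3 columns; by rank–nullity, nullity = 3 − 3 = 0.

0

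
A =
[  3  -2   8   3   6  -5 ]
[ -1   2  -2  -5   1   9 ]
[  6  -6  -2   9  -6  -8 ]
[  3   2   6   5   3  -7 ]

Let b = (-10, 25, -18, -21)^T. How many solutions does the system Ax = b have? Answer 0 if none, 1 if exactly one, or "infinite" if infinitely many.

infinite

Row reduce the augmented matrix [A | b].
R2 ← R2 + (1/3)·R1: [0, 4/3, 2/3, -4, 3, 22/3, 65/3]
R3 ← R3 − (2)·R1: [0, -2, -18, 3, -18, 2, 2]
R4 ← R4 − R1: [0, 4, -2, 2, -3, -2, -11]
R3 ← R3 + (3/2)·R2: [0, 0, -17, -3, -27/2, 13, 69/2]
R4 ← R4 − (3)·R2: [0, 0, -4, 14, -12, -24, -76]
R4 ← R4 − (4/17)·R3: [0, 0, 0, 250/17, -150/17, -460/17, -1430/17]
The echelon form has 4 nonzero rows, and every pivot lies in the first 6 columns, so rank(A) = rank([A|b]) = 4.
The system is consistent.
rank = 4 < 6 unknowns, so there are infinitely many solutions.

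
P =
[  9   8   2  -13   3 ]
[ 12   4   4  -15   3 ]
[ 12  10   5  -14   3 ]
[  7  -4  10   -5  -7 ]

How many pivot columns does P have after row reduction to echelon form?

Row reduce to echelon form.
R2 ← R2 − (4/3)·R1: [0, -20/3, 4/3, 7/3, -1]
R3 ← R3 − (4/3)·R1: [0, -2/3, 7/3, 10/3, -1]
R4 ← R4 − (7/9)·R1: [0, -92/9, 76/9, 46/9, -28/3]
R3 ← R3 − (1/10)·R2: [0, 0, 11/5, 31/10, -9/10]
R4 ← R4 − (23/15)·R2: [0, 0, 32/5, 23/15, -39/5]
R4 ← R4 − (32/11)·R3: [0, 0, 0, -247/33, -57/11]
Echelon form has 4 nonzero rows, so rank(P) = 4.
Each nonzero row contributes one pivot column: 4 pivot columns.

4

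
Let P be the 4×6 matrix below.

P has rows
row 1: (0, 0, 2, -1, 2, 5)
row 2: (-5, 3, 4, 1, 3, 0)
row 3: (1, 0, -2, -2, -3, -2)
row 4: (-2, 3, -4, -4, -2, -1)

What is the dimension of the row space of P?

4

Row reduce to echelon form.
Swap R1 ↔ R2
R3 ← R3 + (1/5)·R1: [0, 3/5, -6/5, -9/5, -12/5, -2]
R4 ← R4 − (2/5)·R1: [0, 9/5, -28/5, -22/5, -16/5, -1]
Swap R2 ↔ R3
R4 ← R4 − (3)·R2: [0, 0, -2, 1, 4, 5]
R4 ← R4 + R3: [0, 0, 0, 0, 6, 10]
Echelon form has 4 nonzero rows, so rank(P) = 4.
The row space has dimension equal to the rank: 4.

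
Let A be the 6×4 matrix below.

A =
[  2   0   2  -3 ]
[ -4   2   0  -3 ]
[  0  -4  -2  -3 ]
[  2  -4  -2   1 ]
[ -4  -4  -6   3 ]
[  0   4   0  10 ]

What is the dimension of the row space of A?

Row reduce to echelon form.
R2 ← R2 + (2)·R1: [0, 2, 4, -9]
R4 ← R4 − R1: [0, -4, -4, 4]
R5 ← R5 + (2)·R1: [0, -4, -2, -3]
R3 ← R3 + (2)·R2: [0, 0, 6, -21]
R4 ← R4 + (2)·R2: [0, 0, 4, -14]
R5 ← R5 + (2)·R2: [0, 0, 6, -21]
R6 ← R6 − (2)·R2: [0, 0, -8, 28]
R4 ← R4 − (2/3)·R3: [0, 0, 0, 0]
R5 ← R5 − R3: [0, 0, 0, 0]
R6 ← R6 + (4/3)·R3: [0, 0, 0, 0]
Echelon form has 3 nonzero rows, so rank(A) = 3.
The row space has dimension equal to the rank: 3.

3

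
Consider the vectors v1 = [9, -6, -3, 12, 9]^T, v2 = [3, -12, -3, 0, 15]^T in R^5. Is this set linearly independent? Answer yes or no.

yes

Form the matrix with these vectors as rows and row reduce.
R2 ← R2 − (1/3)·R1: [0, -10, -2, -4, 12]
2 nonzero rows, so the 2 vectors span a space of dimension 2.
Since 2 = 2, the vectors are linearly independent.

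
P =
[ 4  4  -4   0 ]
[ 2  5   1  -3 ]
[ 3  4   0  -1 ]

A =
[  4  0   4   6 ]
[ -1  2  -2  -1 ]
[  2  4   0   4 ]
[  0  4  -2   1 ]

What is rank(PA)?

2

First compute PA:
[[  4,  -8,   8,   4],
 [  5,   2,   4,   8],
 [  8,   4,   6,  13]]
Now row reduce the product.
R2 ← R2 − (5/4)·R1: [0, 12, -6, 3]
R3 ← R3 − (2)·R1: [0, 20, -10, 5]
R3 ← R3 − (5/3)·R2: [0, 0, 0, 0]
2 nonzero rows, so rank(PA) = 2.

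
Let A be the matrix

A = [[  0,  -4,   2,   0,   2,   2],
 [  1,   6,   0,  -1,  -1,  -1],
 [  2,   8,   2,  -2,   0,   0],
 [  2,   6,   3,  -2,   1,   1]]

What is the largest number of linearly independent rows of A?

Row reduce to echelon form.
Swap R1 ↔ R2
R3 ← R3 − (2)·R1: [0, -4, 2, 0, 2, 2]
R4 ← R4 − (2)·R1: [0, -6, 3, 0, 3, 3]
R3 ← R3 − R2: [0, 0, 0, 0, 0, 0]
R4 ← R4 − (3/2)·R2: [0, 0, 0, 0, 0, 0]
Echelon form has 2 nonzero rows, so rank(A) = 2.
The rank gives the maximum number of linearly independent rows: 2.

2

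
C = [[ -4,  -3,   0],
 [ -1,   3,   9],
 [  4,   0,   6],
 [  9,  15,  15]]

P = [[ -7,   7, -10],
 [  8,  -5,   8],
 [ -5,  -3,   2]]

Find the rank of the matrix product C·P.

First compute CP:
[[  4, -13,  16],
 [-14, -49,  52],
 [-58,  10, -28],
 [-18, -57,  60]]
Now row reduce the product.
R2 ← R2 + (7/2)·R1: [0, -189/2, 108]
R3 ← R3 + (29/2)·R1: [0, -357/2, 204]
R4 ← R4 + (9/2)·R1: [0, -231/2, 132]
R3 ← R3 − (17/9)·R2: [0, 0, 0]
R4 ← R4 − (11/9)·R2: [0, 0, 0]
2 nonzero rows, so rank(CP) = 2.

2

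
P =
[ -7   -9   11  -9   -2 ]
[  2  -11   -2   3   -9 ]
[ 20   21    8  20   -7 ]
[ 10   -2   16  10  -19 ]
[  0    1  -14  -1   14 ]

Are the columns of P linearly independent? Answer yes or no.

yes

Row reduce P to echelon form.
R2 ← R2 + (2/7)·R1: [0, -95/7, 8/7, 3/7, -67/7]
R3 ← R3 + (20/7)·R1: [0, -33/7, 276/7, -40/7, -89/7]
R4 ← R4 + (10/7)·R1: [0, -104/7, 222/7, -20/7, -153/7]
R3 ← R3 − (33/95)·R2: [0, 0, 3708/95, -557/95, -892/95]
R4 ← R4 − (104/95)·R2: [0, 0, 2894/95, -316/95, -1081/95]
R5 ← R5 + (7/95)·R2: [0, 0, -1322/95, -92/95, 1263/95]
R4 ← R4 − (1447/1854)·R3: [0, 0, 0, 2317/1854, -3755/927]
R5 ← R5 + (661/1854)·R3: [0, 0, 0, -5671/1854, 9221/927]
R5 ← R5 + (5671/2317)·R4: [0, 0, 0, 0, 76/2317]
5 pivots among 5 columns.
Every column is a pivot column, so the columns are linearly independent.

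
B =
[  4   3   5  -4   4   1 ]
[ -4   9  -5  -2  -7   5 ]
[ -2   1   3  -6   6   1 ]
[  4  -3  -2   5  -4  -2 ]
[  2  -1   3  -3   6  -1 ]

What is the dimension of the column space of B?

5

Row reduce to echelon form.
R2 ← R2 + R1: [0, 12, 0, -6, -3, 6]
R3 ← R3 + (1/2)·R1: [0, 5/2, 11/2, -8, 8, 3/2]
R4 ← R4 − R1: [0, -6, -7, 9, -8, -3]
R5 ← R5 − (1/2)·R1: [0, -5/2, 1/2, -1, 4, -3/2]
R3 ← R3 − (5/24)·R2: [0, 0, 11/2, -27/4, 69/8, 1/4]
R4 ← R4 + (1/2)·R2: [0, 0, -7, 6, -19/2, 0]
R5 ← R5 + (5/24)·R2: [0, 0, 1/2, -9/4, 27/8, -1/4]
R4 ← R4 + (14/11)·R3: [0, 0, 0, -57/22, 65/44, 7/22]
R5 ← R5 − (1/11)·R3: [0, 0, 0, -18/11, 57/22, -3/11]
R5 ← R5 − (12/19)·R4: [0, 0, 0, 0, 63/38, -9/19]
Echelon form has 5 nonzero rows, so rank(B) = 5.
The column space has dimension equal to the rank: 5.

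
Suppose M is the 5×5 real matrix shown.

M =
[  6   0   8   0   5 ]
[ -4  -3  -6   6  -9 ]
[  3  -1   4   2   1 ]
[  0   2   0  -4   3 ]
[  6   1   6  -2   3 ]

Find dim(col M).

Row reduce to echelon form.
R2 ← R2 + (2/3)·R1: [0, -3, -2/3, 6, -17/3]
R3 ← R3 − (1/2)·R1: [0, -1, 0, 2, -3/2]
R5 ← R5 − R1: [0, 1, -2, -2, -2]
R3 ← R3 − (1/3)·R2: [0, 0, 2/9, 0, 7/18]
R4 ← R4 + (2/3)·R2: [0, 0, -4/9, 0, -7/9]
R5 ← R5 + (1/3)·R2: [0, 0, -20/9, 0, -35/9]
R4 ← R4 + (2)·R3: [0, 0, 0, 0, 0]
R5 ← R5 + (10)·R3: [0, 0, 0, 0, 0]
Echelon form has 3 nonzero rows, so rank(M) = 3.
The column space has dimension equal to the rank: 3.

3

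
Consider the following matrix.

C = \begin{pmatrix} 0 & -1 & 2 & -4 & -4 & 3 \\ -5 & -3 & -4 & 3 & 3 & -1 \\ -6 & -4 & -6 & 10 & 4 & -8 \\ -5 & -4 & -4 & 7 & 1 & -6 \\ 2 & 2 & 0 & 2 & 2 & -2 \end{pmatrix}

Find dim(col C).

Row reduce to echelon form.
Swap R1 ↔ R2
R3 ← R3 − (6/5)·R1: [0, -2/5, -6/5, 32/5, 2/5, -34/5]
R4 ← R4 − R1: [0, -1, 0, 4, -2, -5]
R5 ← R5 + (2/5)·R1: [0, 4/5, -8/5, 16/5, 16/5, -12/5]
R3 ← R3 − (2/5)·R2: [0, 0, -2, 8, 2, -8]
R4 ← R4 − R2: [0, 0, -2, 8, 2, -8]
R5 ← R5 + (4/5)·R2: [0, 0, 0, 0, 0, 0]
R4 ← R4 − R3: [0, 0, 0, 0, 0, 0]
Echelon form has 3 nonzero rows, so rank(C) = 3.
The column space has dimension equal to the rank: 3.

3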